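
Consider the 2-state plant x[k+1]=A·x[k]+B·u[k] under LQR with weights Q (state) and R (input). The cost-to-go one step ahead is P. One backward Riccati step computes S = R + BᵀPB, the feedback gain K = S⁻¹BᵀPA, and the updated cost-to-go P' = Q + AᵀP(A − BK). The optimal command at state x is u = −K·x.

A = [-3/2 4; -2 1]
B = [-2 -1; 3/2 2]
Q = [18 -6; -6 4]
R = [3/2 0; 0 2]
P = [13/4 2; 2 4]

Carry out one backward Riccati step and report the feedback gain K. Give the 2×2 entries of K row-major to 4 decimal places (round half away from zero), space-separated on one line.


BᵀP = [-3.5000 2.0000; 0.7500 6.0000]
S = R + BᵀPB = [3/2 0; 0 2] + [10.0000 7.5000; 7.5000 11.2500] = [11.5000 7.5000; 7.5000 13.2500]
BᵀPA = [1.2500 -12.0000; -13.1250 9.0000]
K = S⁻¹·BᵀPA = [1.1964 -2.3563; -1.6678 2.0130]
A−BK = [-0.7750 1.3004; -0.4590 0.5085]
AᵀP(A−BK) = [11.9278 -17.1339; -17.1339 25.6073]
P' = Q + AᵀP(A−BK) = [29.9278 -23.1339; -23.1339 29.6073]
tr(P') = 59.5351

1.1964 -2.3563 -1.6678 2.0130


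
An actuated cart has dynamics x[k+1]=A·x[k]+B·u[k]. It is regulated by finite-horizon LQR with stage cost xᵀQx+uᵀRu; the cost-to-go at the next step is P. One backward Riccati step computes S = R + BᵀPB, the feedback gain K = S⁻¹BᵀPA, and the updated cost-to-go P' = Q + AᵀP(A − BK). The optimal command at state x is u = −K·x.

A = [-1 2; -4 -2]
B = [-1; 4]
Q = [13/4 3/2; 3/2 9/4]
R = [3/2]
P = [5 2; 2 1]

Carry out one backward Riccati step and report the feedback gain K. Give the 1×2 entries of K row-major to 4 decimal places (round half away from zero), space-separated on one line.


-1.6923 0.3077

BᵀP = [3.0000 2.0000]
S = R + BᵀPB = [3/2] + [5.0000] = [6.5000]
BᵀPA = [-11.0000 2.0000]
K = S⁻¹·BᵀPA = [-1.6923 0.3077]
A−BK = [-2.6923 2.3077; 2.7692 -3.2308]
AᵀP(A−BK) = [18.3846 -10.6154; -10.6154 7.3846]
P' = Q + AᵀP(A−BK) = [21.6346 -9.1154; -9.1154 9.6346]
tr(P') = 31.2692


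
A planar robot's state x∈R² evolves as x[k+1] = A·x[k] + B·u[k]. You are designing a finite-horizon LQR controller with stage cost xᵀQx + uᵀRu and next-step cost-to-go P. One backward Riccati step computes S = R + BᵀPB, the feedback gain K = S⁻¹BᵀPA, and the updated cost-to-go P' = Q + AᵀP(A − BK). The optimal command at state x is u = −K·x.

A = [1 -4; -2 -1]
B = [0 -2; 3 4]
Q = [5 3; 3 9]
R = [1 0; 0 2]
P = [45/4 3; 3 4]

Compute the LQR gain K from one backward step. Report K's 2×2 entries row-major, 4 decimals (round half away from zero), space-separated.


-0.0210 -2.7841 -0.4741 1.8337

BᵀP = [9.0000 12.0000; -10.5000 10.0000]
S = R + BᵀPB = [1 0; 0 2] + [36.0000 30.0000; 30.0000 61.0000] = [37.0000 30.0000; 30.0000 63.0000]
BᵀPA = [-15.0000 -48.0000; -30.5000 32.0000]
K = S⁻¹·BᵀPA = [-0.0210 -2.7841; -0.4741 1.8337]
A−BK = [0.0517 -0.3326; -0.0405 0.0175]
AᵀP(A−BK) = [0.4741 -1.8337; -1.8337 15.6869]
P' = Q + AᵀP(A−BK) = [5.4741 1.1663; 1.1663 24.6869]
tr(P') = 30.1611


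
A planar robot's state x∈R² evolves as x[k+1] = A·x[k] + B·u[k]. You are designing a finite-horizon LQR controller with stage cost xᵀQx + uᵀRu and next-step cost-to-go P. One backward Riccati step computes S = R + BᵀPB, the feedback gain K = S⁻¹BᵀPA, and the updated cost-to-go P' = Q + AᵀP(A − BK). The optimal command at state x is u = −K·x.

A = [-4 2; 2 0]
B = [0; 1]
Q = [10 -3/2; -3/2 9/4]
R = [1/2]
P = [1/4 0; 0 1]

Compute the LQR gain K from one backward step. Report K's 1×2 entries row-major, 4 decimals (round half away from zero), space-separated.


BᵀP = [0.0000 1.0000]
S = R + BᵀPB = [1/2] + [1.0000] = [1.5000]
BᵀPA = [2.0000 0.0000]
K = S⁻¹·BᵀPA = [1.3333 0.0000]
A−BK = [-4.0000 2.0000; 0.6667 0.0000]
AᵀP(A−BK) = [5.3333 -2.0000; -2.0000 1.0000]
P' = Q + AᵀP(A−BK) = [15.3333 -3.5000; -3.5000 3.2500]
tr(P') = 18.5833

1.3333 0.0000


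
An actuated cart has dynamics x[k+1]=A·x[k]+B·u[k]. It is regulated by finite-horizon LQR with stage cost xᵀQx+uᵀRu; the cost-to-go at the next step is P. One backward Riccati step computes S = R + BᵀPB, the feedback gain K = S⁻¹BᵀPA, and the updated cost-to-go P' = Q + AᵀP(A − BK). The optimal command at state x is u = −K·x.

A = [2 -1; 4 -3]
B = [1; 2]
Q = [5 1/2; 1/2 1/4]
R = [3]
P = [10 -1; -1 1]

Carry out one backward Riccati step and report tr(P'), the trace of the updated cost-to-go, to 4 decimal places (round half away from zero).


18.1731

BᵀP = [8.0000 1.0000]
S = R + BᵀPB = [3] + [10.0000] = [13.0000]
BᵀPA = [20.0000 -11.0000]
K = S⁻¹·BᵀPA = [1.5385 -0.8462]
A−BK = [0.4615 -0.1538; 0.9231 -1.3077]
AᵀP(A−BK) = [9.2308 -5.0769; -5.0769 3.6923]
P' = Q + AᵀP(A−BK) = [14.2308 -4.5769; -4.5769 3.9423]
tr(P') = 18.1731


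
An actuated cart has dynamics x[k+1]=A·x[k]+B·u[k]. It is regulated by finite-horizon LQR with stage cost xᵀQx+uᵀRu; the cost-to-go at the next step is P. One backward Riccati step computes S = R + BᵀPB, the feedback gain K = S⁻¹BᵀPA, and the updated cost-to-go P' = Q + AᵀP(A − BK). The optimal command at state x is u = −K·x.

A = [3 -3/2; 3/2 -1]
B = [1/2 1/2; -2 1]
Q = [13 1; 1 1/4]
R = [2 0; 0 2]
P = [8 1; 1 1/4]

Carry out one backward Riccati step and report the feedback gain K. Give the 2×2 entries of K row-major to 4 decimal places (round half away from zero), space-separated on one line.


1.0424 -0.5085 2.8729 -1.4746

BᵀP = [2.0000 0.0000; 5.0000 0.7500]
S = R + BᵀPB = [2 0; 0 2] + [1.0000 1.0000; 1.0000 3.2500] = [3.0000 1.0000; 1.0000 5.2500]
BᵀPA = [6.0000 -3.0000; 16.1250 -8.2500]
K = S⁻¹·BᵀPA = [1.0424 -0.5085; 2.8729 -1.4746]
A−BK = [1.0424 -0.5085; 0.7119 -0.5424]
AᵀP(A−BK) = [28.9831 -14.7966; -14.7966 7.5593]
P' = Q + AᵀP(A−BK) = [41.9831 -13.7966; -13.7966 7.8093]
tr(P') = 49.7924


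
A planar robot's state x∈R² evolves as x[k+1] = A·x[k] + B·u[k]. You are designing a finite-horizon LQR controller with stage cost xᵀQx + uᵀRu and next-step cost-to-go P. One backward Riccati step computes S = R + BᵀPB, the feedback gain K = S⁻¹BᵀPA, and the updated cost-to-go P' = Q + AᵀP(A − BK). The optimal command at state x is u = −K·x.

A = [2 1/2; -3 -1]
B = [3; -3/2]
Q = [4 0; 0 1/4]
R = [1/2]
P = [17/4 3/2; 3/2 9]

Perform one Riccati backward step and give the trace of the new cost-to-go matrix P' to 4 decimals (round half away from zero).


37.7122

BᵀP = [10.5000 -9.0000]
S = R + BᵀPB = [1/2] + [45.0000] = [45.5000]
BᵀPA = [48.0000 14.2500]
K = S⁻¹·BᵀPA = [1.0549 0.3132]
A−BK = [-1.1648 -0.4396; -1.4176 -0.5302]
AᵀP(A−BK) = [29.3626 10.9670; 10.9670 4.0996]
P' = Q + AᵀP(A−BK) = [33.3626 10.9670; 10.9670 4.3496]
tr(P') = 37.7122


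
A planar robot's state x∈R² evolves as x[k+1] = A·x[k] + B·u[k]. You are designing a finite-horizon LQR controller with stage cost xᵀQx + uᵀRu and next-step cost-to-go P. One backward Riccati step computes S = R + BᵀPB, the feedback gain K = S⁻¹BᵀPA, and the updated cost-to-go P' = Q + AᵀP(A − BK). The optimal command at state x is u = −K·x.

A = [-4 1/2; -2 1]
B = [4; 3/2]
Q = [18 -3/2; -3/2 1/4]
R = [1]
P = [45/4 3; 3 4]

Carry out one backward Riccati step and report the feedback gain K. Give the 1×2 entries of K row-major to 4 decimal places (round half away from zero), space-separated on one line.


-1.0354 0.1892

BᵀP = [49.5000 18.0000]
S = R + BᵀPB = [1] + [225.0000] = [226.0000]
BᵀPA = [-234.0000 42.7500]
K = S⁻¹·BᵀPA = [-1.0354 0.1892]
A−BK = [0.1416 -0.2566; -0.4469 0.7163]
AᵀP(A−BK) = [1.7168 -1.2367; -1.2367 1.7259]
P' = Q + AᵀP(A−BK) = [19.7168 -2.7367; -2.7367 1.9759]
tr(P') = 21.6928


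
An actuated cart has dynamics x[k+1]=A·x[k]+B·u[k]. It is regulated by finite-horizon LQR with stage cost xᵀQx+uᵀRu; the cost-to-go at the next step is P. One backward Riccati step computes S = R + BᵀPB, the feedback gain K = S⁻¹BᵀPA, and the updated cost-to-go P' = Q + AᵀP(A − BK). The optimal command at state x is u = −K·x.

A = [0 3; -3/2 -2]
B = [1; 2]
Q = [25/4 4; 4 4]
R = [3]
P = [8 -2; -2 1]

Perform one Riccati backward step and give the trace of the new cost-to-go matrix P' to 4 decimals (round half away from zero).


91.9286

BᵀP = [4.0000 0.0000]
S = R + BᵀPB = [3] + [4.0000] = [7.0000]
BᵀPA = [0.0000 12.0000]
K = S⁻¹·BᵀPA = [0.0000 1.7143]
A−BK = [0.0000 1.2857; -1.5000 -5.4286]
AᵀP(A−BK) = [2.2500 12.0000; 12.0000 79.4286]
P' = Q + AᵀP(A−BK) = [8.5000 16.0000; 16.0000 83.4286]
tr(P') = 91.9286


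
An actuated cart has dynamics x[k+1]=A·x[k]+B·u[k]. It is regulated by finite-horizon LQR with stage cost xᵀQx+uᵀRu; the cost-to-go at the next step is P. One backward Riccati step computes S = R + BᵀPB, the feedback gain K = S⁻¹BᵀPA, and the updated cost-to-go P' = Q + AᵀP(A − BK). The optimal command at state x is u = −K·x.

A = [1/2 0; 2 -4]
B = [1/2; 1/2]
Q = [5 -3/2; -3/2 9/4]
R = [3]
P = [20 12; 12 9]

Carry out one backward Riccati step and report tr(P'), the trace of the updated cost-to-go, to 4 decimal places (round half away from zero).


55.9423

BᵀP = [16.0000 10.5000]
S = R + BᵀPB = [3] + [13.2500] = [16.2500]
BᵀPA = [29.0000 -42.0000]
K = S⁻¹·BᵀPA = [1.7846 -2.5846]
A−BK = [-0.3923 1.2923; 1.1077 -2.7077]
AᵀP(A−BK) = [13.2462 -21.0462; -21.0462 35.4462]
P' = Q + AᵀP(A−BK) = [18.2462 -22.5462; -22.5462 37.6962]
tr(P') = 55.9423


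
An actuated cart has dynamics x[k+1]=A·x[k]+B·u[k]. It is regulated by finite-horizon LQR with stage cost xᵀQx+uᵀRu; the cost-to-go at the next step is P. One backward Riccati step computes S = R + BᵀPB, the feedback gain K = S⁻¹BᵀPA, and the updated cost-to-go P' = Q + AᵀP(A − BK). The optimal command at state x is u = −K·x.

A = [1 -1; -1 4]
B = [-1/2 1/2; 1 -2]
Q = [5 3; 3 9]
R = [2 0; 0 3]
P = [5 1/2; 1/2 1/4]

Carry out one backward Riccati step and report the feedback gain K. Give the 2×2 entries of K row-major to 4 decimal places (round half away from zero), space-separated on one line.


-0.5745 0.5106 0.2766 -0.4681

BᵀP = [-2.0000 0.0000; 1.5000 -0.2500]
S = R + BᵀPB = [2 0; 0 3] + [1.0000 -1.0000; -1.0000 1.2500] = [3.0000 -1.0000; -1.0000 4.2500]
BᵀPA = [-2.0000 2.0000; 1.7500 -2.5000]
K = S⁻¹·BᵀPA = [-0.5745 0.5106; 0.2766 -0.4681]
A−BK = [0.5745 -0.5106; 0.1277 2.5532]
AᵀP(A−BK) = [2.6170 -1.6596; -1.6596 2.8085]
P' = Q + AᵀP(A−BK) = [7.6170 1.3404; 1.3404 11.8085]
tr(P') = 19.4255


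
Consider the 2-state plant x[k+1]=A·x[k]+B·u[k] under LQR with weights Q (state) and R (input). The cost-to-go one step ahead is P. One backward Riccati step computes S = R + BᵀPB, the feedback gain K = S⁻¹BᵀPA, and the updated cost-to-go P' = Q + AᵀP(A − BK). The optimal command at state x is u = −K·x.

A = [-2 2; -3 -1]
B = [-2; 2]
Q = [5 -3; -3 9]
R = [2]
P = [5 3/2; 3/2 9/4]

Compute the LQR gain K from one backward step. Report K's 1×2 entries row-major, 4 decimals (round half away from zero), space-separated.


BᵀP = [-7.0000 1.5000]
S = R + BᵀPB = [2] + [17.0000] = [19.0000]
BᵀPA = [9.5000 -15.5000]
K = S⁻¹·BᵀPA = [0.5000 -0.8158]
A−BK = [-1.0000 0.3684; -4.0000 0.6316]
AᵀP(A−BK) = [53.5000 -11.5000; -11.5000 3.6053]
P' = Q + AᵀP(A−BK) = [58.5000 -14.5000; -14.5000 12.6053]
tr(P') = 71.1053

0.5000 -0.8158


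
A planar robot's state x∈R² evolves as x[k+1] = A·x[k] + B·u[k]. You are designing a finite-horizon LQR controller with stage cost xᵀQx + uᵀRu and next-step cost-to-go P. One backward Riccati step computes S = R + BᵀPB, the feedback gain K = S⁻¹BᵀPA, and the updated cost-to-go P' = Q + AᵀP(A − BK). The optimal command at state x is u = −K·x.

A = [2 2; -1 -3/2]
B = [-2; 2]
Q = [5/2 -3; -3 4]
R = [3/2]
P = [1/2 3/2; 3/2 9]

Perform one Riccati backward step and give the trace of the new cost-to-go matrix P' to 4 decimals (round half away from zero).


BᵀP = [2.0000 15.0000]
S = R + BᵀPB = [3/2] + [26.0000] = [27.5000]
BᵀPA = [-11.0000 -18.5000]
K = S⁻¹·BᵀPA = [-0.4000 -0.6727]
A−BK = [1.2000 0.6545; -0.2000 -0.1545]
AᵀP(A−BK) = [0.6000 0.6000; 0.6000 0.8045]
P' = Q + AᵀP(A−BK) = [3.1000 -2.4000; -2.4000 4.8045]
tr(P') = 7.9045

7.9045


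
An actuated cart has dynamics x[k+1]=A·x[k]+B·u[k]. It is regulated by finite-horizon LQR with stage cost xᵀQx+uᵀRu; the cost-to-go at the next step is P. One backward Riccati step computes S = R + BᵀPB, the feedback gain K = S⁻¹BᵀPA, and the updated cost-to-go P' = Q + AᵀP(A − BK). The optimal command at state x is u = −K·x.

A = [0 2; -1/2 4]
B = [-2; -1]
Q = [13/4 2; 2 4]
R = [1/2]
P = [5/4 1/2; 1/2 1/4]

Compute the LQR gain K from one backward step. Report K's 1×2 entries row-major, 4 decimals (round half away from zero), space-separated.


BᵀP = [-3.0000 -1.2500]
S = R + BᵀPB = [1/2] + [7.2500] = [7.7500]
BᵀPA = [0.6250 -11.0000]
K = S⁻¹·BᵀPA = [0.0806 -1.4194]
A−BK = [0.1613 -0.8387; -0.4194 2.5806]
AᵀP(A−BK) = [0.0121 -0.1129; -0.1129 1.3871]
P' = Q + AᵀP(A−BK) = [3.2621 1.8871; 1.8871 5.3871]
tr(P') = 8.6492

0.0806 -1.4194


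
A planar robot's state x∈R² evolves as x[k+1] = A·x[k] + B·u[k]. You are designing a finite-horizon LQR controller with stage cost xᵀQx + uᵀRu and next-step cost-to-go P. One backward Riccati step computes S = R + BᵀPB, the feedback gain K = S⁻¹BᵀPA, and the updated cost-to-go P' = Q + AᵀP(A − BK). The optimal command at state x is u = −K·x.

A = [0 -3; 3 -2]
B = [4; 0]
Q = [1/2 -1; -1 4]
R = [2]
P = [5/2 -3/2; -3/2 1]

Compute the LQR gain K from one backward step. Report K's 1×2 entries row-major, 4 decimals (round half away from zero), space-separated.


-0.4286 -0.4286

BᵀP = [10.0000 -6.0000]
S = R + BᵀPB = [2] + [40.0000] = [42.0000]
BᵀPA = [-18.0000 -18.0000]
K = S⁻¹·BᵀPA = [-0.4286 -0.4286]
A−BK = [1.7143 -1.2857; 3.0000 -2.0000]
AᵀP(A−BK) = [1.2857 -0.2143; -0.2143 0.7857]
P' = Q + AᵀP(A−BK) = [1.7857 -1.2143; -1.2143 4.7857]
tr(P') = 6.5714


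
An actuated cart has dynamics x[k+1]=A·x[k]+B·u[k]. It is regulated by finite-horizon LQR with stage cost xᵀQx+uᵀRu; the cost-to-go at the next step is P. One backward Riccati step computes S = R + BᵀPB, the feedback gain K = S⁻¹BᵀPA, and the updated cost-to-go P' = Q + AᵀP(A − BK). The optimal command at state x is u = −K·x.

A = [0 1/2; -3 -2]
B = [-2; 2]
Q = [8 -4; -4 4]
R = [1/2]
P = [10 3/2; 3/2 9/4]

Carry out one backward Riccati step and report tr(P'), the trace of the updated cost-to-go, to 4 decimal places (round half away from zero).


36.6833

BᵀP = [-17.0000 1.5000]
S = R + BᵀPB = [1/2] + [37.0000] = [37.5000]
BᵀPA = [-4.5000 -11.5000]
K = S⁻¹·BᵀPA = [-0.1200 -0.3067]
A−BK = [-0.2400 -0.1133; -2.7600 -1.3867]
AᵀP(A−BK) = [19.7100 9.8700; 9.8700 4.9733]
P' = Q + AᵀP(A−BK) = [27.7100 5.8700; 5.8700 8.9733]
tr(P') = 36.6833


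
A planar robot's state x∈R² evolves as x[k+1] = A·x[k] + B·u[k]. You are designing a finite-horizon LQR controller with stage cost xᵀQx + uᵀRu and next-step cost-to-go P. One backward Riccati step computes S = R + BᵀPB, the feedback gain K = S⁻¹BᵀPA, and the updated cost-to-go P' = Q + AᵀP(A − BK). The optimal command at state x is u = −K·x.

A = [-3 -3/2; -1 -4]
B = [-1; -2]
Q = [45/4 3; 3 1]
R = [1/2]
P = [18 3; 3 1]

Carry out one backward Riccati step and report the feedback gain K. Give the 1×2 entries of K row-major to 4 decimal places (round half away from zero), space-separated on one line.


BᵀP = [-24.0000 -5.0000]
S = R + BᵀPB = [1/2] + [34.0000] = [34.5000]
BᵀPA = [77.0000 56.0000]
K = S⁻¹·BᵀPA = [2.2319 1.6232]
A−BK = [-0.7681 0.1232; 3.4638 -0.7536]
AᵀP(A−BK) = [9.1449 0.5145; 0.5145 1.6014]
P' = Q + AᵀP(A−BK) = [20.3949 3.5145; 3.5145 2.6014]
tr(P') = 22.9964

2.2319 1.6232


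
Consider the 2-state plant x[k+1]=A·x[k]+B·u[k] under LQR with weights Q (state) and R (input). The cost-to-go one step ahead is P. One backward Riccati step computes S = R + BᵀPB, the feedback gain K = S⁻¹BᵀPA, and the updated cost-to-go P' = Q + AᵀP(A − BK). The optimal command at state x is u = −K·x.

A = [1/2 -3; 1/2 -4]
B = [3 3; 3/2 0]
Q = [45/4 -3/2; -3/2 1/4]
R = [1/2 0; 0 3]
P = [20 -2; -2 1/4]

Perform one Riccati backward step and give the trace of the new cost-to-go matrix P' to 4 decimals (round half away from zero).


12.2568

BᵀP = [57.0000 -5.6250; 60.0000 -6.0000]
S = R + BᵀPB = [1/2 0; 0 3] + [162.5625 171.0000; 171.0000 180.0000] = [163.0625 171.0000; 171.0000 183.0000]
BᵀPA = [25.6875 -148.5000; 27.0000 -156.0000]
K = S⁻¹·BᵀPA = [0.1398 -0.8333; 0.0169 -0.0738]
A−BK = [0.0299 -0.2787; 0.2903 -2.7501]
AᵀP(A−BK) = [0.0149 -0.1020; -0.1020 0.7419]
P' = Q + AᵀP(A−BK) = [11.2649 -1.6020; -1.6020 0.9919]
tr(P') = 12.2568


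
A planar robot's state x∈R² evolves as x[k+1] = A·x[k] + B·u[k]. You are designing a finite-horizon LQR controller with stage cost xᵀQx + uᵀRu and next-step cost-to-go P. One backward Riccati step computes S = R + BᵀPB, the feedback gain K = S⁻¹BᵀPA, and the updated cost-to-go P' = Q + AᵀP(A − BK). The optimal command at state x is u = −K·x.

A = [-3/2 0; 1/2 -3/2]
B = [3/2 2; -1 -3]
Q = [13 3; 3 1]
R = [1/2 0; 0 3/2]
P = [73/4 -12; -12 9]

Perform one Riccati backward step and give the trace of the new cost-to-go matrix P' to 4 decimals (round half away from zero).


BᵀP = [39.3750 -27.0000; 72.5000 -51.0000]
S = R + BᵀPB = [1/2 0; 0 3/2] + [86.0625 159.7500; 159.7500 298.0000] = [86.5625 159.7500; 159.7500 299.5000]
BᵀPA = [-72.5625 40.5000; -134.2500 76.5000]
K = S⁻¹·BᵀPA = [-0.7055 -0.2248; -0.0719 0.3753]
A−BK = [-0.2978 -0.4135; -0.4213 -0.5988]
AᵀP(A−BK) = [0.4615 0.3262; 0.3262 0.6415]
P' = Q + AᵀP(A−BK) = [13.4615 3.3262; 3.3262 1.6415]
tr(P') = 15.1031

15.1031


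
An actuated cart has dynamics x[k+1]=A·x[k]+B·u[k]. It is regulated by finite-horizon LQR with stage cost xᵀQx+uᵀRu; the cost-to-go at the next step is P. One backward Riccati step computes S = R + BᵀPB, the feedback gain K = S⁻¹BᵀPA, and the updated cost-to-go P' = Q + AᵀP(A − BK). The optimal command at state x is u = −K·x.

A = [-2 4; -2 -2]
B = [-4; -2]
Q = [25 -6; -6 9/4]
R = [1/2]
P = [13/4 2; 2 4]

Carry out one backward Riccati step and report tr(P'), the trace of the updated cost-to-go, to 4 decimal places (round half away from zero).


52.0112

BᵀP = [-17.0000 -16.0000]
S = R + BᵀPB = [1/2] + [100.0000] = [100.5000]
BᵀPA = [66.0000 -36.0000]
K = S⁻¹·BᵀPA = [0.6567 -0.3582]
A−BK = [0.6269 2.5672; -0.6866 -2.7164]
AᵀP(A−BK) = [1.6567 5.6418; 5.6418 23.1045]
P' = Q + AᵀP(A−BK) = [26.6567 -0.3582; -0.3582 25.3545]
tr(P') = 52.0112


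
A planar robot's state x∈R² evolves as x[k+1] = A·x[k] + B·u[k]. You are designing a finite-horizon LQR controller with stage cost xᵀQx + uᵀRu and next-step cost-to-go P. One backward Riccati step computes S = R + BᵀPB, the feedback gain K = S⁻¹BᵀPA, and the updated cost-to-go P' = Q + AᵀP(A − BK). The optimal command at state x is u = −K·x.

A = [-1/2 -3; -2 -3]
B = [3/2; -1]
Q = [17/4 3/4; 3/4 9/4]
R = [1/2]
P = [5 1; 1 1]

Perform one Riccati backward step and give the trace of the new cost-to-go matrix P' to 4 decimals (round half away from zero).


38.6667

BᵀP = [6.5000 0.5000]
S = R + BᵀPB = [1/2] + [9.2500] = [9.7500]
BᵀPA = [-4.2500 -21.0000]
K = S⁻¹·BᵀPA = [-0.4359 -2.1538]
A−BK = [0.1538 0.2308; -2.4359 -5.1538]
AᵀP(A−BK) = [5.3974 11.8462; 11.8462 26.7692]
P' = Q + AᵀP(A−BK) = [9.6474 12.5962; 12.5962 29.0192]
tr(P') = 38.6667


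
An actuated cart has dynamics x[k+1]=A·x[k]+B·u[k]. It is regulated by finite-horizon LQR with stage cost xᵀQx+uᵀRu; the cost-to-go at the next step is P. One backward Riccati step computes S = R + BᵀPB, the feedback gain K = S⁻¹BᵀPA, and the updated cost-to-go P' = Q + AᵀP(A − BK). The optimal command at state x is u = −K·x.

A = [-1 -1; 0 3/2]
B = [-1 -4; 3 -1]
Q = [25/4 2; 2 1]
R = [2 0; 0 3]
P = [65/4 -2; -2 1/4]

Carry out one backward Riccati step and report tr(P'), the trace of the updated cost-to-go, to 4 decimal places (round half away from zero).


7.6569

BᵀP = [-22.2500 2.7500; -63.0000 7.7500]
S = R + BᵀPB = [2 0; 0 3] + [30.5000 86.2500; 86.2500 244.2500] = [32.5000 86.2500; 86.2500 247.2500]
BᵀPA = [22.2500 26.3750; 63.0000 74.6250]
K = S⁻¹·BᵀPA = [0.1133 0.1422; 0.2153 0.2522]
A−BK = [-0.0256 0.1511; -0.1245 1.3257]
AᵀP(A−BK) = [0.1665 0.1965; 0.1965 0.2404]
P' = Q + AᵀP(A−BK) = [6.4165 2.1965; 2.1965 1.2404]
tr(P') = 7.6569


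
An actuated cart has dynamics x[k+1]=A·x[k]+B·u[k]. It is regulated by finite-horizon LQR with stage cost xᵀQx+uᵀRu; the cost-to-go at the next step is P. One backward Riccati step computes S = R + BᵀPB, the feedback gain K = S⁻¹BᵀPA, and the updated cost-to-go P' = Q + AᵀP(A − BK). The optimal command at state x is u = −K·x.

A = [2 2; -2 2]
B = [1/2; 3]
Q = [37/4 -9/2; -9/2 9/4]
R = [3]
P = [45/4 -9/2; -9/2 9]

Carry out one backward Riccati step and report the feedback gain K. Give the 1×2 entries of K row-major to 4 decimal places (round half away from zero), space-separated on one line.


BᵀP = [-7.8750 24.7500]
S = R + BᵀPB = [3] + [70.3125] = [73.3125]
BᵀPA = [-65.2500 33.7500]
K = S⁻¹·BᵀPA = [-0.8900 0.4604]
A−BK = [2.4450 1.7698; 0.6701 0.6189]
AᵀP(A−BK) = [58.9258 39.0384; 39.0384 29.4629]
P' = Q + AᵀP(A−BK) = [68.1758 34.5384; 34.5384 31.7129]
tr(P') = 99.8887

-0.8900 0.4604


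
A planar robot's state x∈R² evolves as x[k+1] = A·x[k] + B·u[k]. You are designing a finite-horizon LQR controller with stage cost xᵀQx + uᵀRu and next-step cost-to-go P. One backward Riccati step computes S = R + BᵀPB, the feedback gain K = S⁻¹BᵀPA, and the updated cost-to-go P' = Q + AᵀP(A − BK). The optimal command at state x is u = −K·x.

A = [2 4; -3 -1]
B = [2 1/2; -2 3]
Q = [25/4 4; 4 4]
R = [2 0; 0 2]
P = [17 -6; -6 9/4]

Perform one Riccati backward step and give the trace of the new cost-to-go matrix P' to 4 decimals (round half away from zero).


18.3779

BᵀP = [46.0000 -16.5000; -9.5000 3.7500]
S = R + BᵀPB = [2 0; 0 2] + [125.0000 -26.5000; -26.5000 6.5000] = [127.0000 -26.5000; -26.5000 8.5000]
BᵀPA = [141.5000 200.5000; -30.2500 -41.7500]
K = S⁻¹·BᵀPA = [1.0633 1.5848; -0.2439 0.0292]
A−BK = [-0.0046 0.8158; -0.1418 2.0822]
AᵀP(A−BK) = [2.4178 3.3794; 3.3794 5.7101]
P' = Q + AᵀP(A−BK) = [8.6678 7.3794; 7.3794 9.7101]
tr(P') = 18.3779


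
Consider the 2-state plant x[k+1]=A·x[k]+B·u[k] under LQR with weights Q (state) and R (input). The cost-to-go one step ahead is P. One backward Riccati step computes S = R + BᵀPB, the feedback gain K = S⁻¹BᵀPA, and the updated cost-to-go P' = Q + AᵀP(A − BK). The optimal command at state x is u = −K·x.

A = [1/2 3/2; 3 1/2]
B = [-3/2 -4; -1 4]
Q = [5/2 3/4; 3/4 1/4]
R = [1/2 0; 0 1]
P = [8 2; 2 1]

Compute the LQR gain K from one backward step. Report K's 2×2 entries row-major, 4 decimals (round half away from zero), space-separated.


BᵀP = [-14.0000 -4.0000; -24.0000 -4.0000]
S = R + BᵀPB = [1/2 0; 0 1] + [25.0000 40.0000; 40.0000 80.0000] = [25.5000 40.0000; 40.0000 81.0000]
BᵀPA = [-19.0000 -23.0000; -24.0000 -38.0000]
K = S⁻¹·BᵀPA = [-1.2438 -0.7368; 0.3179 -0.1053]
A−BK = [-0.0940 -0.0263; 0.4844 0.1842]
AᵀP(A−BK) = [0.9979 0.4737; 0.4737 0.3026]
P' = Q + AᵀP(A−BK) = [3.4979 1.2237; 1.2237 0.5526]
tr(P') = 4.0505

-1.2438 -0.7368 0.3179 -0.1053


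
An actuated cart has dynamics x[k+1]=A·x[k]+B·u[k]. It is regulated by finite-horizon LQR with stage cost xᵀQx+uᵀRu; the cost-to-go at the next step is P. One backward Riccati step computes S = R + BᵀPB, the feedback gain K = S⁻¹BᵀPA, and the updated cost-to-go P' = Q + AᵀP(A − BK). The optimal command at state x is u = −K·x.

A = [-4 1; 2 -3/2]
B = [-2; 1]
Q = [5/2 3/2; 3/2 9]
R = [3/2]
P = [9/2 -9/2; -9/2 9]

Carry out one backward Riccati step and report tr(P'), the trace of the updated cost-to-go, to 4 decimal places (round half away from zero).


BᵀP = [-13.5000 18.0000]
S = R + BᵀPB = [3/2] + [45.0000] = [46.5000]
BᵀPA = [90.0000 -40.5000]
K = S⁻¹·BᵀPA = [1.9355 -0.8710]
A−BK = [-0.1290 -0.7419; 0.0645 -0.6290]
AᵀP(A−BK) = [5.8065 -2.6129; -2.6129 2.9758]
P' = Q + AᵀP(A−BK) = [8.3065 -1.1129; -1.1129 11.9758]
tr(P') = 20.2823

20.2823


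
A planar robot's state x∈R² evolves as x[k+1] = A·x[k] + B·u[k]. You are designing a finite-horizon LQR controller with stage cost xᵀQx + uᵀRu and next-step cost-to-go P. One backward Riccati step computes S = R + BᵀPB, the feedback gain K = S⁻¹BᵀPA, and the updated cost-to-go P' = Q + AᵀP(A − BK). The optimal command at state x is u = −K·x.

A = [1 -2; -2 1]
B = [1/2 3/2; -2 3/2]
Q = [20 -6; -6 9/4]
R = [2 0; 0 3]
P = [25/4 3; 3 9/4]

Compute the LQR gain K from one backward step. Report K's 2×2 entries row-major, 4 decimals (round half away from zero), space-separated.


0.6072 -0.4943 0.0976 -0.6802

BᵀP = [-2.8750 -3.0000; 13.8750 7.8750]
S = R + BᵀPB = [2 0; 0 3] + [4.5625 -8.8125; -8.8125 32.6250] = [6.5625 -8.8125; -8.8125 35.6250]
BᵀPA = [3.1250 2.7500; -1.8750 -19.8750]
K = S⁻¹·BᵀPA = [0.6072 -0.4943; 0.0976 -0.6802]
A−BK = [0.5500 -0.7326; -0.9319 1.0316]
AᵀP(A−BK) = [1.5354 -1.7305; -1.7305 3.0909]
P' = Q + AᵀP(A−BK) = [21.5354 -7.7305; -7.7305 5.3409]
tr(P') = 26.8763


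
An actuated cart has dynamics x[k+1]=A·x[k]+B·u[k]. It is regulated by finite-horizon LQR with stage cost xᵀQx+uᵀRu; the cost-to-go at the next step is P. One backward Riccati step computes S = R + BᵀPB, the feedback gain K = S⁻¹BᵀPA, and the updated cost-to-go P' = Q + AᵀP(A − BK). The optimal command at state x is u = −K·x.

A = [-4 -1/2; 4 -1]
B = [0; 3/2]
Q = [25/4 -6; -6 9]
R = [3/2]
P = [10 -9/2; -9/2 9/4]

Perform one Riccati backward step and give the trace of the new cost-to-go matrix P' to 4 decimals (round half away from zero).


105.5571

BᵀP = [-6.7500 3.3750]
S = R + BᵀPB = [3/2] + [5.0625] = [6.5625]
BᵀPA = [40.5000 0.0000]
K = S⁻¹·BᵀPA = [6.1714 0.0000]
A−BK = [-4.0000 -0.5000; -5.2571 -1.0000]
AᵀP(A−BK) = [90.0571 2.0000; 2.0000 0.2500]
P' = Q + AᵀP(A−BK) = [96.3071 -4.0000; -4.0000 9.2500]
tr(P') = 105.5571


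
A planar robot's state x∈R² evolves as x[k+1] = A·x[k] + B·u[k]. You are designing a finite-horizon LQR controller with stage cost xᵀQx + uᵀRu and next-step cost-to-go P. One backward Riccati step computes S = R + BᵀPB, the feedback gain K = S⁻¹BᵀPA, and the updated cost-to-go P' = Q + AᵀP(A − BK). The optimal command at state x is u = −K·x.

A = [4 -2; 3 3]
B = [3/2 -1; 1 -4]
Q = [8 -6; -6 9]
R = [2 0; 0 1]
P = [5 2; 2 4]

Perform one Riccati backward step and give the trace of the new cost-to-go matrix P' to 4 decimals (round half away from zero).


BᵀP = [9.5000 7.0000; -13.0000 -18.0000]
S = R + BᵀPB = [2 0; 0 1] + [21.2500 -37.5000; -37.5000 85.0000] = [23.2500 -37.5000; -37.5000 86.0000]
BᵀPA = [59.0000 2.0000; -106.0000 -28.0000]
K = S⁻¹·BᵀPA = [1.8525 -1.4800; -0.4248 -0.9709]
A−BK = [0.7965 -0.7509; -0.5516 0.5963]
AᵀP(A−BK) = [9.6755 -7.5988; -7.5988 7.7741]
P' = Q + AᵀP(A−BK) = [17.6755 -13.5988; -13.5988 16.7741]
tr(P') = 34.4496

34.4496


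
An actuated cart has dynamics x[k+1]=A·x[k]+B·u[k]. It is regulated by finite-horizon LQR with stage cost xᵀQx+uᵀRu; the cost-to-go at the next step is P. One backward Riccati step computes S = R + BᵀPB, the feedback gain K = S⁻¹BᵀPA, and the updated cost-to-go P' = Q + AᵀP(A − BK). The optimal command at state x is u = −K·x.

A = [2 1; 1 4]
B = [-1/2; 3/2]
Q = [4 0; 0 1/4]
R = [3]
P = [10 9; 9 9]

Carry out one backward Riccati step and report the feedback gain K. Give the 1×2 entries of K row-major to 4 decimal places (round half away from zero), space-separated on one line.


2.1224 3.6327

BᵀP = [8.5000 9.0000]
S = R + BᵀPB = [3] + [9.2500] = [12.2500]
BᵀPA = [26.0000 44.5000]
K = S⁻¹·BᵀPA = [2.1224 3.6327]
A−BK = [3.0612 2.8163; -2.1837 -1.4490]
AᵀP(A−BK) = [29.8163 42.5510; 42.5510 64.3469]
P' = Q + AᵀP(A−BK) = [33.8163 42.5510; 42.5510 64.5969]
tr(P') = 98.4133


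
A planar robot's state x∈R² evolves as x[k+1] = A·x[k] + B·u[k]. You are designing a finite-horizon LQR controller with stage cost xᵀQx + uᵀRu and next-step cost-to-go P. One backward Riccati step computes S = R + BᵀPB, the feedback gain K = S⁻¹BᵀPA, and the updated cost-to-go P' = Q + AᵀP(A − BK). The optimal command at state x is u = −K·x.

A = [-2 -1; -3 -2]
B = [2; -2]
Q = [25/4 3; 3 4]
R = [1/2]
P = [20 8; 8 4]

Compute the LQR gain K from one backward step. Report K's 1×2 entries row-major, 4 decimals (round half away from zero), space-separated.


BᵀP = [24.0000 8.0000]
S = R + BᵀPB = [1/2] + [32.0000] = [32.5000]
BᵀPA = [-72.0000 -40.0000]
K = S⁻¹·BᵀPA = [-2.2154 -1.2308]
A−BK = [2.4308 1.4615; -7.4308 -4.4615]
AᵀP(A−BK) = [52.4923 31.3846; 31.3846 18.7692]
P' = Q + AᵀP(A−BK) = [58.7423 34.3846; 34.3846 22.7692]
tr(P') = 81.5115

-2.2154 -1.2308


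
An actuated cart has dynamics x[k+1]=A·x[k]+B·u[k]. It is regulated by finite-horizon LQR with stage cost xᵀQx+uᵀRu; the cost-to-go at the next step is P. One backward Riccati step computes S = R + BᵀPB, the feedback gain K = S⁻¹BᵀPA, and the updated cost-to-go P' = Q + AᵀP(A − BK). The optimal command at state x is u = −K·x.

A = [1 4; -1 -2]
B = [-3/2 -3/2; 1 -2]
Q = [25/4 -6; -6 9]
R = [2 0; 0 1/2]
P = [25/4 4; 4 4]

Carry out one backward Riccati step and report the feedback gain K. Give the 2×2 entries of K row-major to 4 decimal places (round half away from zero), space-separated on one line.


-0.4872 -1.5429 0.0459 -0.4195

BᵀP = [-5.3750 -2.0000; -17.3750 -14.0000]
S = R + BᵀPB = [2 0; 0 1/2] + [6.0625 12.0625; 12.0625 54.0625] = [8.0625 12.0625; 12.0625 54.5625]
BᵀPA = [-3.3750 -17.5000; -3.3750 -41.5000]
K = S⁻¹·BᵀPA = [-0.4872 -1.5429; 0.0459 -0.4195]
A−BK = [0.3380 1.0564; -0.4211 -1.2960]
AᵀP(A−BK) = [0.7604 2.3768; 2.3768 7.5899]
P' = Q + AᵀP(A−BK) = [7.0104 -3.6232; -3.6232 16.5899]
tr(P') = 23.6003


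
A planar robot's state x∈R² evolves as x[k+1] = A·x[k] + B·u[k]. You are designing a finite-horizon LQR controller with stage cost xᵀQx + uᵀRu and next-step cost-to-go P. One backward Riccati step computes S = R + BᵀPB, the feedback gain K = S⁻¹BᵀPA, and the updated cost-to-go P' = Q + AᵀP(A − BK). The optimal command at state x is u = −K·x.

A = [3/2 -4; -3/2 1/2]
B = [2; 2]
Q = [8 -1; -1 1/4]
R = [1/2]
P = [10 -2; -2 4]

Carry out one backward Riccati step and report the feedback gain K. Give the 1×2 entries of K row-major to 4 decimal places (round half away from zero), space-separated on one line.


0.4444 -1.5309

BᵀP = [16.0000 4.0000]
S = R + BᵀPB = [1/2] + [40.0000] = [40.5000]
BᵀPA = [18.0000 -62.0000]
K = S⁻¹·BᵀPA = [0.4444 -1.5309]
A−BK = [0.6111 -0.9383; -2.3889 3.5617]
AᵀP(A−BK) = [32.5000 -48.9444; -48.9444 74.0864]
P' = Q + AᵀP(A−BK) = [40.5000 -49.9444; -49.9444 74.3364]
tr(P') = 114.8364


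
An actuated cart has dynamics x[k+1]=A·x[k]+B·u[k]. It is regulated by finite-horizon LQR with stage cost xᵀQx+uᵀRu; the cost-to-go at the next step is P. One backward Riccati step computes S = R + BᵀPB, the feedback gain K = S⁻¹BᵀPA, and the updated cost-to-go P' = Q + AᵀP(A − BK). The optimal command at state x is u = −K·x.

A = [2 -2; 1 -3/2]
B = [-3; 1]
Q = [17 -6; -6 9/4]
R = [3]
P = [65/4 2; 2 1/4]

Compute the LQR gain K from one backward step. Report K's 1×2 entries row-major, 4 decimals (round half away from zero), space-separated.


-0.7218 0.7427

BᵀP = [-46.7500 -5.7500]
S = R + BᵀPB = [3] + [134.5000] = [137.5000]
BᵀPA = [-99.2500 102.1250]
K = S⁻¹·BᵀPA = [-0.7218 0.7427]
A−BK = [-0.1655 0.2282; 1.7218 -2.2427]
AᵀP(A−BK) = [1.6095 -1.6593; -1.6593 1.7115]
P' = Q + AᵀP(A−BK) = [18.6095 -7.6593; -7.6593 3.9615]
tr(P') = 22.5710


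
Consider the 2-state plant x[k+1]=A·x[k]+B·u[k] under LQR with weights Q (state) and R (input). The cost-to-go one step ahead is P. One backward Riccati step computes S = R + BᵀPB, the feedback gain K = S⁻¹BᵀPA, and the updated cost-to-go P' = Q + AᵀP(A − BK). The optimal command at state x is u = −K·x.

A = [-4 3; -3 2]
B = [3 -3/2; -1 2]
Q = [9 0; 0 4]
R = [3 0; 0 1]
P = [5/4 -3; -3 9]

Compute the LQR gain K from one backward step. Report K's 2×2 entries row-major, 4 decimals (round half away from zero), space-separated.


-0.3870 0.2930 -0.9315 0.6035

BᵀP = [6.7500 -18.0000; -7.8750 22.5000]
S = R + BᵀPB = [3 0; 0 1] + [38.2500 -46.1250; -46.1250 56.8125] = [41.2500 -46.1250; -46.1250 57.8125]
BᵀPA = [27.0000 -15.7500; -36.0000 21.3750]
K = S⁻¹·BᵀPA = [-0.3870 0.2930; -0.9315 0.6035]
A−BK = [-4.2362 3.0262; -1.5241 1.0860]
AᵀP(A−BK) = [5.9162 -4.1851; -4.1851 2.9650]
P' = Q + AᵀP(A−BK) = [14.9162 -4.1851; -4.1851 6.9650]
tr(P') = 21.8812


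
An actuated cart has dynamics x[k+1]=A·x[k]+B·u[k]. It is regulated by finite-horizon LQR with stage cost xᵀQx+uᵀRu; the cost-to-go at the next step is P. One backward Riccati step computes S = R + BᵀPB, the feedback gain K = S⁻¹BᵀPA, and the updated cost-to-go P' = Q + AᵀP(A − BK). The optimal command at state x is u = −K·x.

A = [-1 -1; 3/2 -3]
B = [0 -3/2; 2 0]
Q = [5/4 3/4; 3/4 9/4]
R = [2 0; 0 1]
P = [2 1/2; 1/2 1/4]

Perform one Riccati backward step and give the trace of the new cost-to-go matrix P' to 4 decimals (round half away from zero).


BᵀP = [1.0000 0.5000; -3.0000 -0.7500]
S = R + BᵀPB = [2 0; 0 1] + [1.0000 -1.5000; -1.5000 4.5000] = [3.0000 -1.5000; -1.5000 5.5000]
BᵀPA = [-0.2500 -2.5000; 1.8750 5.2500]
K = S⁻¹·BᵀPA = [0.1009 -0.4123; 0.3684 0.8421]
A−BK = [-0.4474 0.2632; 1.2982 -2.1754]
AᵀP(A−BK) = [0.3969 -0.0570; -0.0570 1.7982]
P' = Q + AᵀP(A−BK) = [1.6469 0.6930; 0.6930 4.0482]
tr(P') = 5.6952

5.6952


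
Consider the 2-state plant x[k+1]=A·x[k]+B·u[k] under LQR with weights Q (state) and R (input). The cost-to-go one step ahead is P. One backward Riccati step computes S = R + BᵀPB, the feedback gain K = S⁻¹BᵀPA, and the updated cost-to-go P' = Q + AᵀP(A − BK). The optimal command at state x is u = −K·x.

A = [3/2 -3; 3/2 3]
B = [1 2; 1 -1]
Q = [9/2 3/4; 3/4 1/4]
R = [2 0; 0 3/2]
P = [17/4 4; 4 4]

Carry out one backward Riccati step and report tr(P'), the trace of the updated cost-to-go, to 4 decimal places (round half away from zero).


BᵀP = [8.2500 8.0000; 4.5000 4.0000]
S = R + BᵀPB = [2 0; 0 3/2] + [16.2500 8.5000; 8.5000 5.0000] = [18.2500 8.5000; 8.5000 6.5000]
BᵀPA = [24.3750 -0.7500; 12.7500 -1.5000]
K = S⁻¹·BᵀPA = [1.0795 0.1698; 0.5499 -0.4528]
A−BK = [-0.6792 -2.2642; 0.9704 2.3774]
AᵀP(A−BK) = [3.2385 0.5094; 0.5094 1.6981]
P' = Q + AᵀP(A−BK) = [7.7385 1.2594; 1.2594 1.9481]
tr(P') = 9.6867

9.6867


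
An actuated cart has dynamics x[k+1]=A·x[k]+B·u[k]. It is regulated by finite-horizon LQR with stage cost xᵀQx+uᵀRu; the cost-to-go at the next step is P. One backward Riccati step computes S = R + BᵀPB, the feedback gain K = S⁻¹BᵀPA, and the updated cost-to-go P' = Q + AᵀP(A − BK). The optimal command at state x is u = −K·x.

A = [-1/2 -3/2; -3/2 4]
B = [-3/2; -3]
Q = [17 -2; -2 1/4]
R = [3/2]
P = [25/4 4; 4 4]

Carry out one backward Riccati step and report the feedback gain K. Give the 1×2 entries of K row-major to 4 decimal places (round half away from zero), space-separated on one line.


0.4304 -0.4561

BᵀP = [-21.3750 -18.0000]
S = R + BᵀPB = [3/2] + [86.0625] = [87.5625]
BᵀPA = [37.6875 -39.9375]
K = S⁻¹·BᵀPA = [0.4304 -0.4561]
A−BK = [0.1456 -2.1842; -0.2088 2.6317]
AᵀP(A−BK) = [0.3415 -1.1231; -1.1231 11.8469]
P' = Q + AᵀP(A−BK) = [17.3415 -3.1231; -3.1231 12.0969]
tr(P') = 29.4384


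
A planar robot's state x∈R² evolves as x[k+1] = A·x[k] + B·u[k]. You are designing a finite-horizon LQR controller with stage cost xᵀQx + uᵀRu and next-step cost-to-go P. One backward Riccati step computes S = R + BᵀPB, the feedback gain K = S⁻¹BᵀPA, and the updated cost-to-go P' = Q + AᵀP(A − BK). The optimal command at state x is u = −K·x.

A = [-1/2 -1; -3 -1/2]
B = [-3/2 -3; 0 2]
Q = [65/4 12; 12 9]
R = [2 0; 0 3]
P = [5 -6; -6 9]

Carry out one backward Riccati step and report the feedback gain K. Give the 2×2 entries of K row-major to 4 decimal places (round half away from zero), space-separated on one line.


0.4692 0.2425 -0.7276 -0.0053

BᵀP = [-7.5000 9.0000; -27.0000 36.0000]
S = R + BᵀPB = [2 0; 0 3] + [11.2500 40.5000; 40.5000 153.0000] = [13.2500 40.5000; 40.5000 156.0000]
BᵀPA = [-23.2500 3.0000; -94.5000 9.0000]
K = S⁻¹·BᵀPA = [0.4692 0.2425; -0.7276 -0.0053]
A−BK = [-1.9789 -0.6520; -1.5448 -0.4895]
AᵀP(A−BK) = [6.4025 1.6406; 1.6406 0.5699]
P' = Q + AᵀP(A−BK) = [22.6525 13.6406; 13.6406 9.5699]
tr(P') = 32.2223


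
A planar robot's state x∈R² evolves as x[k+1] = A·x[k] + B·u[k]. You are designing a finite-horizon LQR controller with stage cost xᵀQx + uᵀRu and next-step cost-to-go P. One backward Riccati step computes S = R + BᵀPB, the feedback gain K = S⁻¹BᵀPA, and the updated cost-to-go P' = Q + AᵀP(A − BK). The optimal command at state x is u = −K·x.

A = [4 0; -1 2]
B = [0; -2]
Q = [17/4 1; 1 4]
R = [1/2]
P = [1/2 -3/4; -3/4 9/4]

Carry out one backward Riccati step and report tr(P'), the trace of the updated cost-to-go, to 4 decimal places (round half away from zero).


BᵀP = [1.5000 -4.5000]
S = R + BᵀPB = [1/2] + [9.0000] = [9.5000]
BᵀPA = [10.5000 -9.0000]
K = S⁻¹·BᵀPA = [1.1053 -0.9474]
A−BK = [4.0000 0.0000; 1.2105 0.1053]
AᵀP(A−BK) = [4.6447 -0.5526; -0.5526 0.4737]
P' = Q + AᵀP(A−BK) = [8.8947 0.4474; 0.4474 4.4737]
tr(P') = 13.3684

13.3684


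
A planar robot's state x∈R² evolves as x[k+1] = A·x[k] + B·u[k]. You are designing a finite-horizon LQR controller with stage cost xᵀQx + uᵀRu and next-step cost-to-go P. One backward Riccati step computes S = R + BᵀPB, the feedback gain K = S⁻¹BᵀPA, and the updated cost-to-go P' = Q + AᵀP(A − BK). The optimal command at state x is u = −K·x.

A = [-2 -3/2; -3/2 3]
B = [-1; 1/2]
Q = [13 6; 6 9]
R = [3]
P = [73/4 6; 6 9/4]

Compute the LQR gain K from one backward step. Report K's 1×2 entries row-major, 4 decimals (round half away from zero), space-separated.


BᵀP = [-15.2500 -4.8750]
S = R + BᵀPB = [3] + [12.8125] = [15.8125]
BᵀPA = [37.8125 8.2500]
K = S⁻¹·BᵀPA = [2.3913 0.5217]
A−BK = [0.3913 -0.9783; -2.6957 2.7391]
AᵀP(A−BK) = [23.6413 2.3967; 2.3967 3.0082]
P' = Q + AᵀP(A−BK) = [36.6413 8.3967; 8.3967 12.0082]
tr(P') = 48.6495

2.3913 0.5217


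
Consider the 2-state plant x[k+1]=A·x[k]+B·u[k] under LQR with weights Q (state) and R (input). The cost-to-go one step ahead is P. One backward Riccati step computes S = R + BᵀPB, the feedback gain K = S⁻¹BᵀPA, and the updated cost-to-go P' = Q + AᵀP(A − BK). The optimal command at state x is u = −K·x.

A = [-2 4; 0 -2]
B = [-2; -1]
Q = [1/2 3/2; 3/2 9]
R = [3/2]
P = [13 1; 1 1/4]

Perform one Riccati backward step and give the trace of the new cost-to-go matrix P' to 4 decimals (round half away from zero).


BᵀP = [-27.0000 -2.2500]
S = R + BᵀPB = [3/2] + [56.2500] = [57.7500]
BᵀPA = [54.0000 -103.5000]
K = S⁻¹·BᵀPA = [0.9351 -1.7922]
A−BK = [-0.1299 0.4156; 0.9351 -3.7922]
AᵀP(A−BK) = [1.5065 -3.2208; -3.2208 7.5065]
P' = Q + AᵀP(A−BK) = [2.0065 -1.7208; -1.7208 16.5065]
tr(P') = 18.5130

18.5130


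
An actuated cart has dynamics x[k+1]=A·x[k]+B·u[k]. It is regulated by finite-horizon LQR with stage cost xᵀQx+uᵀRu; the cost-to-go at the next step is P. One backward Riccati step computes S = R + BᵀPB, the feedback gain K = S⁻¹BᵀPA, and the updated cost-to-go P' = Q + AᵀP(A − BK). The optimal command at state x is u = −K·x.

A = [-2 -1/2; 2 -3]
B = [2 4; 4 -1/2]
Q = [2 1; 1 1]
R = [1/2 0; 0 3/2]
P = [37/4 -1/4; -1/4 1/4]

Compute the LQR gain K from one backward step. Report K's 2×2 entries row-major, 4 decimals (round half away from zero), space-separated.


BᵀP = [17.5000 0.5000; 37.1250 -1.1250]
S = R + BᵀPB = [1/2 0; 0 3/2] + [37.0000 69.7500; 69.7500 149.0625] = [37.5000 69.7500; 69.7500 150.5625]
BᵀPA = [-34.0000 -10.2500; -76.5000 -15.1875]
K = S⁻¹·BᵀPA = [0.2775 -0.6196; -0.6367 0.1862]
A−BK = [-0.0084 -0.0055; 0.5716 -0.4285]
AᵀP(A−BK) = [0.7312 -0.3247; -0.3247 0.2890]
P' = Q + AᵀP(A−BK) = [2.7312 0.6753; 0.6753 1.2890]
tr(P') = 4.0202

0.2775 -0.6196 -0.6367 0.1862
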